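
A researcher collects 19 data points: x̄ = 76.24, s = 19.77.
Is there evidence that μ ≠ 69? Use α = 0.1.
One-sample t-test:
H₀: μ = 69
H₁: μ ≠ 69
df = n - 1 = 18
t = (x̄ - μ₀) / (s/√n) = (76.24 - 69) / (19.77/√19) = 1.596
p-value = 0.1278

Since p-value > α = 0.1, we fail to reject H₀.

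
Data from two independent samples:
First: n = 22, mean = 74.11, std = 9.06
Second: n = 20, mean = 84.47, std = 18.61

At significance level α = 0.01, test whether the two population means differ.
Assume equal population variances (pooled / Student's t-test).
Student's two-sample t-test (equal variances):
H₀: μ₁ = μ₂
H₁: μ₁ ≠ μ₂
df = n₁ + n₂ - 2 = 40
Pooled variance s_p² = [(n₁-1)s₁² + (n₂-1)s₂²] / (n₁ + n₂ - 2) = [(21)(9.06²) + (19)(18.61²)] / 40 = 207.6016
SE = √(s_p²(1/n₁ + 1/n₂)) = √(207.6016 × (1/22 + 1/20)) = 4.4516
t = (x̄₁ - x̄₂) / SE = (74.11 - 84.47) / 4.4516 = -10.36 / 4.4516 = -2.327
p-value = 0.0251

Since p-value > α = 0.01, we fail to reject H₀.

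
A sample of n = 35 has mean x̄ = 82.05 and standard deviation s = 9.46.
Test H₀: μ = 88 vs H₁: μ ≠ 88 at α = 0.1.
One-sample t-test:
H₀: μ = 88
H₁: μ ≠ 88
df = n - 1 = 34
t = (x̄ - μ₀) / (s/√n) = (82.05 - 88) / (9.46/√35) = -3.721
p-value = 0.0007

Since p-value < α = 0.1, we reject H₀.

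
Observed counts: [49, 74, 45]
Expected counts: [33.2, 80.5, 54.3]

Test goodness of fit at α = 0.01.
Chi-square goodness of fit test:
H₀: observed counts match expected distribution
H₁: observed counts differ from expected distribution
df = k - 1 = 2
χ² = Σ(O - E)²/E
   = (49 - 33.2)²/33.2 + (74 - 80.5)²/80.5 + (45 - 54.3)²/54.3
   = 7.519 + 0.525 + 1.593
   = 9.64
p-value = 0.0081

Since p-value < α = 0.01, we reject H₀.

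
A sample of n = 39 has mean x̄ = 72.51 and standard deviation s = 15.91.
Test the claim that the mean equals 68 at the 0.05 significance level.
One-sample t-test:
H₀: μ = 68
H₁: μ ≠ 68
df = n - 1 = 38
t = (x̄ - μ₀) / (s/√n) = (72.51 - 68) / (15.91/√39) = 1.770
p-value = 0.0847

Since p-value > α = 0.05, we fail to reject H₀.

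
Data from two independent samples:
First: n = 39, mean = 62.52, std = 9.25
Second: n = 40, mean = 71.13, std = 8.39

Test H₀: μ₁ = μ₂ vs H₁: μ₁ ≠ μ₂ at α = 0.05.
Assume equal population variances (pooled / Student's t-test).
Student's two-sample t-test (equal variances):
H₀: μ₁ = μ₂
H₁: μ₁ ≠ μ₂
df = n₁ + n₂ - 2 = 77
Pooled variance s_p² = [(n₁-1)s₁² + (n₂-1)s₂²] / (n₁ + n₂ - 2) = [(38)(9.25²) + (39)(8.39²)] / 77 = 77.8788
SE = √(s_p²(1/n₁ + 1/n₂)) = √(77.8788 × (1/39 + 1/40)) = 1.9859
t = (x̄₁ - x̄₂) / SE = (62.52 - 71.13) / 1.9859 = -8.61 / 1.9859 = -4.336
p-value < 0.0001

Since p-value < α = 0.05, we reject H₀.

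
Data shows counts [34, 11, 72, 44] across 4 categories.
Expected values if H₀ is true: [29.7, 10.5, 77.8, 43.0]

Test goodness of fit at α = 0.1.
Chi-square goodness of fit test:
H₀: observed counts match expected distribution
H₁: observed counts differ from expected distribution
df = k - 1 = 3
χ² = Σ(O - E)²/E
   = (34 - 29.7)²/29.7 + (11 - 10.5)²/10.5 + (72 - 77.8)²/77.8 + (44 - 43.0)²/43.0
   = 0.623 + 0.024 + 0.432 + 0.023
   = 1.10
p-value = 0.7766

Since p-value > α = 0.1, we fail to reject H₀.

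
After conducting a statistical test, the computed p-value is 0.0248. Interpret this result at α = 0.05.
Since p = 0.0248 < α = 0.05, reject H₀.
There is sufficient evidence to reject the null hypothesis; the result is statistically significant at the 0.05 level.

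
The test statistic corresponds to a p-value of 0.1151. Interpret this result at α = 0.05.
Since p = 0.1151 > α = 0.05, fail to reject H₀.
There is insufficient evidence to reject the null hypothesis; the result is not statistically significant at the 0.05 level.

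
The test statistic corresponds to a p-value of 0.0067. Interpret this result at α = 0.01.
Since p = 0.0067 < α = 0.01, reject H₀.
There is sufficient evidence to reject the null hypothesis; the result is statistically significant at the 0.01 level.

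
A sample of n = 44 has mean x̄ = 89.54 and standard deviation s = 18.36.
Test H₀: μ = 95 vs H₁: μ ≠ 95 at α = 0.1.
One-sample t-test:
H₀: μ = 95
H₁: μ ≠ 95
df = n - 1 = 43
t = (x̄ - μ₀) / (s/√n) = (89.54 - 95) / (18.36/√44) = -1.973
p-value = 0.0550

Since p-value < α = 0.1, we reject H₀.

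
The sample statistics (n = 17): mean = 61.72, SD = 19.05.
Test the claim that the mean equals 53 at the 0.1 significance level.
One-sample t-test:
H₀: μ = 53
H₁: μ ≠ 53
df = n - 1 = 16
t = (x̄ - μ₀) / (s/√n) = (61.72 - 53) / (19.05/√17) = 1.887
p-value = 0.0774

Since p-value < α = 0.1, we reject H₀.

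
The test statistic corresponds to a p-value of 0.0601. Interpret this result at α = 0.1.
Since p = 0.0601 < α = 0.1, reject H₀.
There is sufficient evidence to reject the null hypothesis; the result is statistically significant at the 0.1 level.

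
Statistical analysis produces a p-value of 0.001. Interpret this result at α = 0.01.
Since p = 0.001 < α = 0.01, reject H₀.
There is sufficient evidence to reject the null hypothesis; the result is statistically significant at the 0.01 level.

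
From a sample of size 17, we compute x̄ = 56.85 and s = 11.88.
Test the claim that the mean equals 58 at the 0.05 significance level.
One-sample t-test:
H₀: μ = 58
H₁: μ ≠ 58
df = n - 1 = 16
t = (x̄ - μ₀) / (s/√n) = (56.85 - 58) / (11.88/√17) = -0.399
p-value = 0.6951

Since p-value > α = 0.05, we fail to reject H₀.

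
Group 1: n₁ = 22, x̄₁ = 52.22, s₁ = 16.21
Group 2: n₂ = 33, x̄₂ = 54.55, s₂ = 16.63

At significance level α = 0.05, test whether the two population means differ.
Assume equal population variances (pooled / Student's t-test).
Student's two-sample t-test (equal variances):
H₀: μ₁ = μ₂
H₁: μ₁ ≠ μ₂
df = n₁ + n₂ - 2 = 53
Pooled variance s_p² = [(n₁-1)s₁² + (n₂-1)s₂²] / (n₁ + n₂ - 2) = [(21)(16.21²) + (32)(16.63²)] / 53 = 271.0918
SE = √(s_p²(1/n₁ + 1/n₂)) = √(271.0918 × (1/22 + 1/33)) = 4.5318
t = (x̄₁ - x̄₂) / SE = (52.22 - 54.55) / 4.5318 = -2.33 / 4.5318 = -0.514
p-value = 0.6093

Since p-value > α = 0.05, we fail to reject H₀.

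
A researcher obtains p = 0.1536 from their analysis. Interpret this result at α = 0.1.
Since p = 0.1536 > α = 0.1, fail to reject H₀.
There is insufficient evidence to reject the null hypothesis; the result is not statistically significant at the 0.1 level.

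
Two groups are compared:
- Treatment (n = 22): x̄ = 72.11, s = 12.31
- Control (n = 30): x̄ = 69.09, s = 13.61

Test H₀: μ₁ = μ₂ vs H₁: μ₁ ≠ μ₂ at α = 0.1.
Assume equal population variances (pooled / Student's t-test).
Student's two-sample t-test (equal variances):
H₀: μ₁ = μ₂
H₁: μ₁ ≠ μ₂
df = n₁ + n₂ - 2 = 50
Pooled variance s_p² = [(n₁-1)s₁² + (n₂-1)s₂²] / (n₁ + n₂ - 2) = [(21)(12.31²) + (29)(13.61²)] / 50 = 171.0798
SE = √(s_p²(1/n₁ + 1/n₂)) = √(171.0798 × (1/22 + 1/30)) = 3.6714
t = (x̄₁ - x̄₂) / SE = (72.11 - 69.09) / 3.6714 = 3.02 / 3.6714 = 0.823
p-value = 0.4147

Since p-value > α = 0.1, we fail to reject H₀.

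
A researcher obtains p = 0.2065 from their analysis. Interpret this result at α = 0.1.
Since p = 0.2065 > α = 0.1, fail to reject H₀.
There is insufficient evidence to reject the null hypothesis; the result is not statistically significant at the 0.1 level.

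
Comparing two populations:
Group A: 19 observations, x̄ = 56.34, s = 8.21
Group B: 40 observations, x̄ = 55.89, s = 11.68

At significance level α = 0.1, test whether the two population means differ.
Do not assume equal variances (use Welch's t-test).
Welch's two-sample t-test:
H₀: μ₁ = μ₂
H₁: μ₁ ≠ μ₂
s₁²/n₁ = 8.21²/19 = 3.5476,  s₂²/n₂ = 11.68²/40 = 3.4106
SE = √(s₁²/n₁ + s₂²/n₂) = √(3.5476 + 3.4106) = 2.6378
df (Welch-Satterthwaite) = (s₁²/n₁ + s₂²/n₂)² / [(s₁²/n₁)²/(n₁-1) + (s₂²/n₂)²/(n₂-1)] ≈ 48.54
t = (x̄₁ - x̄₂) / SE = (56.34 - 55.89) / 2.6378 = 0.45 / 2.6378 = 0.171
p-value = 0.8653

Since p-value > α = 0.1, we fail to reject H₀.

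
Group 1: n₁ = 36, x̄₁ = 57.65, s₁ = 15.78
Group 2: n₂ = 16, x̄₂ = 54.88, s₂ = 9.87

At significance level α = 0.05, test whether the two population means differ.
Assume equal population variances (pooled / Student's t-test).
Student's two-sample t-test (equal variances):
H₀: μ₁ = μ₂
H₁: μ₁ ≠ μ₂
df = n₁ + n₂ - 2 = 50
Pooled variance s_p² = [(n₁-1)s₁² + (n₂-1)s₂²] / (n₁ + n₂ - 2) = [(35)(15.78²) + (15)(9.87²)] / 50 = 203.5309
SE = √(s_p²(1/n₁ + 1/n₂)) = √(203.5309 × (1/36 + 1/16)) = 4.2865
t = (x̄₁ - x̄₂) / SE = (57.65 - 54.88) / 4.2865 = 2.77 / 4.2865 = 0.646
p-value = 0.5211

Since p-value > α = 0.05, we fail to reject H₀.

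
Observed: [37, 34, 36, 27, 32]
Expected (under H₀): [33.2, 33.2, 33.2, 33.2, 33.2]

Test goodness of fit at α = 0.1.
Chi-square goodness of fit test:
H₀: observed counts match expected distribution
H₁: observed counts differ from expected distribution
df = k - 1 = 4
χ² = Σ(O - E)²/E
   = (37 - 33.2)²/33.2 + (34 - 33.2)²/33.2 + (36 - 33.2)²/33.2 + (27 - 33.2)²/33.2 + (32 - 33.2)²/33.2
   = 0.435 + 0.019 + 0.236 + 1.158 + 0.043
   = 1.89
p-value = 0.7557

Since p-value > α = 0.1, we fail to reject H₀.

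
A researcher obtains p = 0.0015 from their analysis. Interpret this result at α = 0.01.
Since p = 0.0015 < α = 0.01, reject H₀.
There is sufficient evidence to reject the null hypothesis; the result is statistically significant at the 0.01 level.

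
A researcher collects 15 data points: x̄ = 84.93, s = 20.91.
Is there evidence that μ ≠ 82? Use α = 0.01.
One-sample t-test:
H₀: μ = 82
H₁: μ ≠ 82
df = n - 1 = 14
t = (x̄ - μ₀) / (s/√n) = (84.93 - 82) / (20.91/√15) = 0.543
p-value = 0.5959

Since p-value > α = 0.01, we fail to reject H₀.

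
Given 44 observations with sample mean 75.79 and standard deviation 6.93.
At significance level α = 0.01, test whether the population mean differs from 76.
One-sample t-test:
H₀: μ = 76
H₁: μ ≠ 76
df = n - 1 = 43
t = (x̄ - μ₀) / (s/√n) = (75.79 - 76) / (6.93/√44) = -0.201
p-value = 0.8416

Since p-value > α = 0.01, we fail to reject H₀.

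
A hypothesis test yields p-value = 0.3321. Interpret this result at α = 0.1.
Since p = 0.3321 > α = 0.1, fail to reject H₀.
There is insufficient evidence to reject the null hypothesis; the result is not statistically significant at the 0.1 level.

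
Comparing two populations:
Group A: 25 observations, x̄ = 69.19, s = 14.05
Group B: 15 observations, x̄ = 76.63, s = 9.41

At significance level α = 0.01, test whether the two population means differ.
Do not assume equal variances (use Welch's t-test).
Welch's two-sample t-test:
H₀: μ₁ = μ₂
H₁: μ₁ ≠ μ₂
s₁²/n₁ = 14.05²/25 = 7.8961,  s₂²/n₂ = 9.41²/15 = 5.9032
SE = √(s₁²/n₁ + s₂²/n₂) = √(7.8961 + 5.9032) = 3.7147
df (Welch-Satterthwaite) = (s₁²/n₁ + s₂²/n₂)² / [(s₁²/n₁)²/(n₁-1) + (s₂²/n₂)²/(n₂-1)] ≈ 37.43
t = (x̄₁ - x̄₂) / SE = (69.19 - 76.63) / 3.7147 = -7.44 / 3.7147 = -2.003
p-value = 0.0525

Since p-value > α = 0.01, we fail to reject H₀.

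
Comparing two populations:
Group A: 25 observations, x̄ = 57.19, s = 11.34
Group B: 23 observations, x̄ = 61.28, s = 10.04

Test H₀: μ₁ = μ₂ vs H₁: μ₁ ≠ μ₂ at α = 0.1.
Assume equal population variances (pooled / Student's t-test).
Student's two-sample t-test (equal variances):
H₀: μ₁ = μ₂
H₁: μ₁ ≠ μ₂
df = n₁ + n₂ - 2 = 46
Pooled variance s_p² = [(n₁-1)s₁² + (n₂-1)s₂²] / (n₁ + n₂ - 2) = [(24)(11.34²) + (22)(10.04²)] / 46 = 115.3028
SE = √(s_p²(1/n₁ + 1/n₂)) = √(115.3028 × (1/25 + 1/23)) = 3.1025
t = (x̄₁ - x̄₂) / SE = (57.19 - 61.28) / 3.1025 = -4.09 / 3.1025 = -1.318
p-value = 0.1939

Since p-value > α = 0.1, we fail to reject H₀.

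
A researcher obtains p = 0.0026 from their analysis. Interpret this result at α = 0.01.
Since p = 0.0026 < α = 0.01, reject H₀.
There is sufficient evidence to reject the null hypothesis; the result is statistically significant at the 0.01 level.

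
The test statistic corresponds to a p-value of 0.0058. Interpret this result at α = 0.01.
Since p = 0.0058 < α = 0.01, reject H₀.
There is sufficient evidence to reject the null hypothesis; the result is statistically significant at the 0.01 level.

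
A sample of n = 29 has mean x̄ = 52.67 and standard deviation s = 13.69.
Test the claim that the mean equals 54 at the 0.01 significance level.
One-sample t-test:
H₀: μ = 54
H₁: μ ≠ 54
df = n - 1 = 28
t = (x̄ - μ₀) / (s/√n) = (52.67 - 54) / (13.69/√29) = -0.523
p-value = 0.6050

Since p-value > α = 0.01, we fail to reject H₀.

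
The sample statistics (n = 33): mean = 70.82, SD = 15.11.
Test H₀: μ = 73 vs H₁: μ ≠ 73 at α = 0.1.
One-sample t-test:
H₀: μ = 73
H₁: μ ≠ 73
df = n - 1 = 32
t = (x̄ - μ₀) / (s/√n) = (70.82 - 73) / (15.11/√33) = -0.829
p-value = 0.4134

Since p-value > α = 0.1, we fail to reject H₀.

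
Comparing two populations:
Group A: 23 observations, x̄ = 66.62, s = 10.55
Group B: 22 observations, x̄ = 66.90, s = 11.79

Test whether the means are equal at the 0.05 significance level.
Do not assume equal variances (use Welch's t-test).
Welch's two-sample t-test:
H₀: μ₁ = μ₂
H₁: μ₁ ≠ μ₂
s₁²/n₁ = 10.55²/23 = 4.8392,  s₂²/n₂ = 11.79²/22 = 6.3184
SE = √(s₁²/n₁ + s₂²/n₂) = √(4.8392 + 6.3184) = 3.3403
df (Welch-Satterthwaite) = (s₁²/n₁ + s₂²/n₂)² / [(s₁²/n₁)²/(n₁-1) + (s₂²/n₂)²/(n₂-1)] ≈ 41.98
t = (x̄₁ - x̄₂) / SE = (66.62 - 66.90) / 3.3403 = -0.28 / 3.3403 = -0.084
p-value = 0.9336

Since p-value > α = 0.05, we fail to reject H₀.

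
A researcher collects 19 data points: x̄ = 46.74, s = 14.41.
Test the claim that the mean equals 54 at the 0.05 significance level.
One-sample t-test:
H₀: μ = 54
H₁: μ ≠ 54
df = n - 1 = 18
t = (x̄ - μ₀) / (s/√n) = (46.74 - 54) / (14.41/√19) = -2.196
p-value = 0.0414

Since p-value < α = 0.05, we reject H₀.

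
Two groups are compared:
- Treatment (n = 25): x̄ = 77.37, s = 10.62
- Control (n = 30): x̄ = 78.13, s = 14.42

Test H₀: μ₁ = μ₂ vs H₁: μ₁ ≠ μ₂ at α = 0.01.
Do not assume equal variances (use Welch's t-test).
Welch's two-sample t-test:
H₀: μ₁ = μ₂
H₁: μ₁ ≠ μ₂
s₁²/n₁ = 10.62²/25 = 4.5114,  s₂²/n₂ = 14.42²/30 = 6.9312
SE = √(s₁²/n₁ + s₂²/n₂) = √(4.5114 + 6.9312) = 3.3827
df (Welch-Satterthwaite) = (s₁²/n₁ + s₂²/n₂)² / [(s₁²/n₁)²/(n₁-1) + (s₂²/n₂)²/(n₂-1)] ≈ 52.28
t = (x̄₁ - x̄₂) / SE = (77.37 - 78.13) / 3.3827 = -0.76 / 3.3827 = -0.225
p-value = 0.8231

Since p-value > α = 0.01, we fail to reject H₀.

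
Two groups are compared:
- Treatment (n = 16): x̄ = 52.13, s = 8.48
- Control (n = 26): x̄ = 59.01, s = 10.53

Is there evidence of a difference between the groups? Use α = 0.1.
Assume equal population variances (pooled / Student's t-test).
Student's two-sample t-test (equal variances):
H₀: μ₁ = μ₂
H₁: μ₁ ≠ μ₂
df = n₁ + n₂ - 2 = 40
Pooled variance s_p² = [(n₁-1)s₁² + (n₂-1)s₂²] / (n₁ + n₂ - 2) = [(15)(8.48²) + (25)(10.53²)] / 40 = 96.2670
SE = √(s_p²(1/n₁ + 1/n₂)) = √(96.2670 × (1/16 + 1/26)) = 3.1176
t = (x̄₁ - x̄₂) / SE = (52.13 - 59.01) / 3.1176 = -6.88 / 3.1176 = -2.207
p-value = 0.0331

Since p-value < α = 0.1, we reject H₀.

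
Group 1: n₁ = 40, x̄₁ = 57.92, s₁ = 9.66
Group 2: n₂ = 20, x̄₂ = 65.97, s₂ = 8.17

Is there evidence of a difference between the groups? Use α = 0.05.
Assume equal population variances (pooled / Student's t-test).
Student's two-sample t-test (equal variances):
H₀: μ₁ = μ₂
H₁: μ₁ ≠ μ₂
df = n₁ + n₂ - 2 = 58
Pooled variance s_p² = [(n₁-1)s₁² + (n₂-1)s₂²] / (n₁ + n₂ - 2) = [(39)(9.66²) + (19)(8.17²)] / 58 = 84.6127
SE = √(s_p²(1/n₁ + 1/n₂)) = √(84.6127 × (1/40 + 1/20)) = 2.5191
t = (x̄₁ - x̄₂) / SE = (57.92 - 65.97) / 2.5191 = -8.05 / 2.5191 = -3.196
p-value = 0.0023

Since p-value < α = 0.05, we reject H₀.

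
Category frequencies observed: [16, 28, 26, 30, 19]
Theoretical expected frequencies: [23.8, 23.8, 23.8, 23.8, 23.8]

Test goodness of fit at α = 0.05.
Chi-square goodness of fit test:
H₀: observed counts match expected distribution
H₁: observed counts differ from expected distribution
df = k - 1 = 4
χ² = Σ(O - E)²/E
   = (16 - 23.8)²/23.8 + (28 - 23.8)²/23.8 + (26 - 23.8)²/23.8 + (30 - 23.8)²/23.8 + (19 - 23.8)²/23.8
   = 2.556 + 0.741 + 0.203 + 1.615 + 0.968
   = 6.08
p-value = 0.1930

Since p-value > α = 0.05, we fail to reject H₀.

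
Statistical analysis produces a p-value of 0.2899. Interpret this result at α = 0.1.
Since p = 0.2899 > α = 0.1, fail to reject H₀.
There is insufficient evidence to reject the null hypothesis; the result is not statistically significant at the 0.1 level.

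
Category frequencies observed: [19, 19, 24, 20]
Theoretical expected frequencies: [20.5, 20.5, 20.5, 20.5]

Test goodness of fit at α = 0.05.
Chi-square goodness of fit test:
H₀: observed counts match expected distribution
H₁: observed counts differ from expected distribution
df = k - 1 = 3
χ² = Σ(O - E)²/E
   = (19 - 20.5)²/20.5 + (19 - 20.5)²/20.5 + (24 - 20.5)²/20.5 + (20 - 20.5)²/20.5
   = 0.110 + 0.110 + 0.598 + 0.012
   = 0.83
p-value = 0.8425

Since p-value > α = 0.05, we fail to reject H₀.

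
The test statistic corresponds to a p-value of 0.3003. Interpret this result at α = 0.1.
Since p = 0.3003 > α = 0.1, fail to reject H₀.
There is insufficient evidence to reject the null hypothesis; the result is not statistically significant at the 0.1 level.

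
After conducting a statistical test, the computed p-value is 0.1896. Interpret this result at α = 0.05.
Since p = 0.1896 > α = 0.05, fail to reject H₀.
There is insufficient evidence to reject the null hypothesis; the result is not statistically significant at the 0.05 level.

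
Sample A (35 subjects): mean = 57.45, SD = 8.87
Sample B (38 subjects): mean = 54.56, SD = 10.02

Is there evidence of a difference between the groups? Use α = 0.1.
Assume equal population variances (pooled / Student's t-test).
Student's two-sample t-test (equal variances):
H₀: μ₁ = μ₂
H₁: μ₁ ≠ μ₂
df = n₁ + n₂ - 2 = 71
Pooled variance s_p² = [(n₁-1)s₁² + (n₂-1)s₂²] / (n₁ + n₂ - 2) = [(34)(8.87²) + (37)(10.02²)] / 71 = 89.9976
SE = √(s_p²(1/n₁ + 1/n₂)) = √(89.9976 × (1/35 + 1/38)) = 2.2225
t = (x̄₁ - x̄₂) / SE = (57.45 - 54.56) / 2.2225 = 2.89 / 2.2225 = 1.300
p-value = 0.1977

Since p-value > α = 0.1, we fail to reject H₀.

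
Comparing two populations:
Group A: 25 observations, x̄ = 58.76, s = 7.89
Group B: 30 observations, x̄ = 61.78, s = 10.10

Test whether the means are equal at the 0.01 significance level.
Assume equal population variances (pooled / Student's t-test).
Student's two-sample t-test (equal variances):
H₀: μ₁ = μ₂
H₁: μ₁ ≠ μ₂
df = n₁ + n₂ - 2 = 53
Pooled variance s_p² = [(n₁-1)s₁² + (n₂-1)s₂²] / (n₁ + n₂ - 2) = [(24)(7.89²) + (29)(10.10²)] / 53 = 84.0064
SE = √(s_p²(1/n₁ + 1/n₂)) = √(84.0064 × (1/25 + 1/30)) = 2.4820
t = (x̄₁ - x̄₂) / SE = (58.76 - 61.78) / 2.4820 = -3.02 / 2.4820 = -1.217
p-value = 0.2291

Since p-value > α = 0.01, we fail to reject H₀.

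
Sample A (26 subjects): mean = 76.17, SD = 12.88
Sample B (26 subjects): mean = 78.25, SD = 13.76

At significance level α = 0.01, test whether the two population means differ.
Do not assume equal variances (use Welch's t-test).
Welch's two-sample t-test:
H₀: μ₁ = μ₂
H₁: μ₁ ≠ μ₂
s₁²/n₁ = 12.88²/26 = 6.3806,  s₂²/n₂ = 13.76²/26 = 7.2822
SE = √(s₁²/n₁ + s₂²/n₂) = √(6.3806 + 7.2822) = 3.6963
df (Welch-Satterthwaite) = (s₁²/n₁ + s₂²/n₂)² / [(s₁²/n₁)²/(n₁-1) + (s₂²/n₂)²/(n₂-1)] ≈ 49.78
t = (x̄₁ - x̄₂) / SE = (76.17 - 78.25) / 3.6963 = -2.08 / 3.6963 = -0.563
p-value = 0.5761

Since p-value > α = 0.01, we fail to reject H₀.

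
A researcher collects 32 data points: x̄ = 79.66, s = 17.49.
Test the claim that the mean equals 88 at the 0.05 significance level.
One-sample t-test:
H₀: μ = 88
H₁: μ ≠ 88
df = n - 1 = 31
t = (x̄ - μ₀) / (s/√n) = (79.66 - 88) / (17.49/√32) = -2.697
p-value = 0.0112

Since p-value < α = 0.05, we reject H₀.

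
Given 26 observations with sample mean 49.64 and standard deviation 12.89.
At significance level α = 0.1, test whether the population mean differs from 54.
One-sample t-test:
H₀: μ = 54
H₁: μ ≠ 54
df = n - 1 = 25
t = (x̄ - μ₀) / (s/√n) = (49.64 - 54) / (12.89/√26) = -1.725
p-value = 0.0969

Since p-value < α = 0.1, we reject H₀.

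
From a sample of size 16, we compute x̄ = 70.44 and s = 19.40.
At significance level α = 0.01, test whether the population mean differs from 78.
One-sample t-test:
H₀: μ = 78
H₁: μ ≠ 78
df = n - 1 = 15
t = (x̄ - μ₀) / (s/√n) = (70.44 - 78) / (19.40/√16) = -1.559
p-value = 0.1399

Since p-value > α = 0.01, we fail to reject H₀.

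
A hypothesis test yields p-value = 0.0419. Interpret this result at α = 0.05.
Since p = 0.0419 < α = 0.05, reject H₀.
There is sufficient evidence to reject the null hypothesis; the result is statistically significant at the 0.05 level.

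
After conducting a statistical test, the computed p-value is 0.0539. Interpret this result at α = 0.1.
Since p = 0.0539 < α = 0.1, reject H₀.
There is sufficient evidence to reject the null hypothesis; the result is statistically significant at the 0.1 level.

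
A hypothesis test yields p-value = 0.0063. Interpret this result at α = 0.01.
Since p = 0.0063 < α = 0.01, reject H₀.
There is sufficient evidence to reject the null hypothesis; the result is statistically significant at the 0.01 level.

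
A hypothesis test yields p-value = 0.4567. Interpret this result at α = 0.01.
Since p = 0.4567 > α = 0.01, fail to reject H₀.
There is insufficient evidence to reject the null hypothesis; the result is not statistically significant at the 0.01 level.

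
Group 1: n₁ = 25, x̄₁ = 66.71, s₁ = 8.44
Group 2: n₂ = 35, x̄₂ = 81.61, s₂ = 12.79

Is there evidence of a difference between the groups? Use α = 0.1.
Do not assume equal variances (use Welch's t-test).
Welch's two-sample t-test:
H₀: μ₁ = μ₂
H₁: μ₁ ≠ μ₂
s₁²/n₁ = 8.44²/25 = 2.8493,  s₂²/n₂ = 12.79²/35 = 4.6738
SE = √(s₁²/n₁ + s₂²/n₂) = √(2.8493 + 4.6738) = 2.7428
df (Welch-Satterthwaite) = (s₁²/n₁ + s₂²/n₂)² / [(s₁²/n₁)²/(n₁-1) + (s₂²/n₂)²/(n₂-1)] ≈ 57.71
t = (x̄₁ - x̄₂) / SE = (66.71 - 81.61) / 2.7428 = -14.90 / 2.7428 = -5.432
p-value < 0.0001

Since p-value < α = 0.1, we reject H₀.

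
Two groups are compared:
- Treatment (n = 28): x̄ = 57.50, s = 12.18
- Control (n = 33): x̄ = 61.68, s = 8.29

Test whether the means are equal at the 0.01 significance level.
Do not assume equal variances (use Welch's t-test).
Welch's two-sample t-test:
H₀: μ₁ = μ₂
H₁: μ₁ ≠ μ₂
s₁²/n₁ = 12.18²/28 = 5.2983,  s₂²/n₂ = 8.29²/33 = 2.0825
SE = √(s₁²/n₁ + s₂²/n₂) = √(5.2983 + 2.0825) = 2.7168
df (Welch-Satterthwaite) = (s₁²/n₁ + s₂²/n₂)² / [(s₁²/n₁)²/(n₁-1) + (s₂²/n₂)²/(n₂-1)] ≈ 46.35
t = (x̄₁ - x̄₂) / SE = (57.50 - 61.68) / 2.7168 = -4.18 / 2.7168 = -1.539
p-value = 0.1307

Since p-value > α = 0.01, we fail to reject H₀.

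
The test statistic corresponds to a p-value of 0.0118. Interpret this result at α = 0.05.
Since p = 0.0118 < α = 0.05, reject H₀.
There is sufficient evidence to reject the null hypothesis; the result is statistically significant at the 0.05 level.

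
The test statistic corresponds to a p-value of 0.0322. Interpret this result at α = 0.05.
Since p = 0.0322 < α = 0.05, reject H₀.
There is sufficient evidence to reject the null hypothesis; the result is statistically significant at the 0.05 level.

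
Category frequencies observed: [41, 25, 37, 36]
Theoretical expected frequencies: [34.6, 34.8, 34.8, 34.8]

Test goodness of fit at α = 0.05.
Chi-square goodness of fit test:
H₀: observed counts match expected distribution
H₁: observed counts differ from expected distribution
df = k - 1 = 3
χ² = Σ(O - E)²/E
   = (41 - 34.6)²/34.6 + (25 - 34.8)²/34.8 + (37 - 34.8)²/34.8 + (36 - 34.8)²/34.8
   = 1.184 + 2.760 + 0.139 + 0.041
   = 4.12
p-value = 0.2484

Since p-value > α = 0.05, we fail to reject H₀.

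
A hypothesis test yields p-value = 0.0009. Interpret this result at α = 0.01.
Since p = 0.0009 < α = 0.01, reject H₀.
There is sufficient evidence to reject the null hypothesis; the result is statistically significant at the 0.01 level.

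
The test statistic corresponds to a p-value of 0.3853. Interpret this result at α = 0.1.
Since p = 0.3853 > α = 0.1, fail to reject H₀.
There is insufficient evidence to reject the null hypothesis; the result is not statistically significant at the 0.1 level.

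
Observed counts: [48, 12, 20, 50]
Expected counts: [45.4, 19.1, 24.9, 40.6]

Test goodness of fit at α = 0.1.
Chi-square goodness of fit test:
H₀: observed counts match expected distribution
H₁: observed counts differ from expected distribution
df = k - 1 = 3
χ² = Σ(O - E)²/E
   = (48 - 45.4)²/45.4 + (12 - 19.1)²/19.1 + (20 - 24.9)²/24.9 + (50 - 40.6)²/40.6
   = 0.149 + 2.639 + 0.964 + 2.176
   = 5.93
p-value = 0.1151

Since p-value > α = 0.1, we fail to reject H₀.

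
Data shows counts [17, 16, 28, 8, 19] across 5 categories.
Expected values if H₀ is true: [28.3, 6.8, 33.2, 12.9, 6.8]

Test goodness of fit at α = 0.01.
Chi-square goodness of fit test:
H₀: observed counts match expected distribution
H₁: observed counts differ from expected distribution
df = k - 1 = 4
χ² = Σ(O - E)²/E
   = (17 - 28.3)²/28.3 + (16 - 6.8)²/6.8 + (28 - 33.2)²/33.2 + (8 - 12.9)²/12.9 + (19 - 6.8)²/6.8
   = 4.512 + 12.447 + 0.814 + 1.861 + 21.888
   = 41.52
p-value < 0.0001

Since p-value < α = 0.01, we reject H₀.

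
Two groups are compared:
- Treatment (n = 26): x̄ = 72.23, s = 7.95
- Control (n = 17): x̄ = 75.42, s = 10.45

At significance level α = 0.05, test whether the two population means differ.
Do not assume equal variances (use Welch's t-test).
Welch's two-sample t-test:
H₀: μ₁ = μ₂
H₁: μ₁ ≠ μ₂
s₁²/n₁ = 7.95²/26 = 2.4309,  s₂²/n₂ = 10.45²/17 = 6.4237
SE = √(s₁²/n₁ + s₂²/n₂) = √(2.4309 + 6.4237) = 2.9757
df (Welch-Satterthwaite) = (s₁²/n₁ + s₂²/n₂)² / [(s₁²/n₁)²/(n₁-1) + (s₂²/n₂)²/(n₂-1)] ≈ 27.85
t = (x̄₁ - x̄₂) / SE = (72.23 - 75.42) / 2.9757 = -3.19 / 2.9757 = -1.072
p-value = 0.2929

Since p-value > α = 0.05, we fail to reject H₀.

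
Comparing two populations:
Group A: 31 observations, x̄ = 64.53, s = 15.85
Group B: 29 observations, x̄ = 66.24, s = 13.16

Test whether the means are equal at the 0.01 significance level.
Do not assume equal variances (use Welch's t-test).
Welch's two-sample t-test:
H₀: μ₁ = μ₂
H₁: μ₁ ≠ μ₂
s₁²/n₁ = 15.85²/31 = 8.1040,  s₂²/n₂ = 13.16²/29 = 5.9719
SE = √(s₁²/n₁ + s₂²/n₂) = √(8.1040 + 5.9719) = 3.7518
df (Welch-Satterthwaite) = (s₁²/n₁ + s₂²/n₂)² / [(s₁²/n₁)²/(n₁-1) + (s₂²/n₂)²/(n₂-1)] ≈ 57.22
t = (x̄₁ - x̄₂) / SE = (64.53 - 66.24) / 3.7518 = -1.71 / 3.7518 = -0.456
p-value = 0.6503

Since p-value > α = 0.01, we fail to reject H₀.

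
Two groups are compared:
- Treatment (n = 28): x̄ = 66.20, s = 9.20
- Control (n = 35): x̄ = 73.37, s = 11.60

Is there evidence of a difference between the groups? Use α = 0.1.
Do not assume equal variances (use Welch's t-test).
Welch's two-sample t-test:
H₀: μ₁ = μ₂
H₁: μ₁ ≠ μ₂
s₁²/n₁ = 9.20²/28 = 3.0229,  s₂²/n₂ = 11.60²/35 = 3.8446
SE = √(s₁²/n₁ + s₂²/n₂) = √(3.0229 + 3.8446) = 2.6206
df (Welch-Satterthwaite) = (s₁²/n₁ + s₂²/n₂)² / [(s₁²/n₁)²/(n₁-1) + (s₂²/n₂)²/(n₂-1)] ≈ 61.00
t = (x̄₁ - x̄₂) / SE = (66.20 - 73.37) / 2.6206 = -7.17 / 2.6206 = -2.736
p-value = 0.0081

Since p-value < α = 0.1, we reject H₀.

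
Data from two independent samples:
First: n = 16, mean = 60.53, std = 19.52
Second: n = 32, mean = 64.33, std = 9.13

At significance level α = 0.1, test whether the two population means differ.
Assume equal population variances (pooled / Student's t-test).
Student's two-sample t-test (equal variances):
H₀: μ₁ = μ₂
H₁: μ₁ ≠ μ₂
df = n₁ + n₂ - 2 = 46
Pooled variance s_p² = [(n₁-1)s₁² + (n₂-1)s₂²] / (n₁ + n₂ - 2) = [(15)(19.52²) + (31)(9.13²)] / 46 = 180.4243
SE = √(s_p²(1/n₁ + 1/n₂)) = √(180.4243 × (1/16 + 1/32)) = 4.1128
t = (x̄₁ - x̄₂) / SE = (60.53 - 64.33) / 4.1128 = -3.80 / 4.1128 = -0.924
p-value = 0.3603

Since p-value > α = 0.1, we fail to reject H₀.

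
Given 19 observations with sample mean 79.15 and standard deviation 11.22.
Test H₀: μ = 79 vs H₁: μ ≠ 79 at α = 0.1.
One-sample t-test:
H₀: μ = 79
H₁: μ ≠ 79
df = n - 1 = 18
t = (x̄ - μ₀) / (s/√n) = (79.15 - 79) / (11.22/√19) = 0.058
p-value = 0.9542

Since p-value > α = 0.1, we fail to reject H₀.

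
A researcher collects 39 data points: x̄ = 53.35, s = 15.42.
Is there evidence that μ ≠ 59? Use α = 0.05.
One-sample t-test:
H₀: μ = 59
H₁: μ ≠ 59
df = n - 1 = 38
t = (x̄ - μ₀) / (s/√n) = (53.35 - 59) / (15.42/√39) = -2.288
p-value = 0.0278

Since p-value < α = 0.05, we reject H₀.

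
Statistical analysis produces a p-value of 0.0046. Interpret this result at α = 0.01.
Since p = 0.0046 < α = 0.01, reject H₀.
There is sufficient evidence to reject the null hypothesis; the result is statistically significant at the 0.01 level.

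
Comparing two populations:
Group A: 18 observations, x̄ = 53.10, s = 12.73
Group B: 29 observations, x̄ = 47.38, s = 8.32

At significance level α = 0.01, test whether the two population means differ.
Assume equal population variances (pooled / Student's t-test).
Student's two-sample t-test (equal variances):
H₀: μ₁ = μ₂
H₁: μ₁ ≠ μ₂
df = n₁ + n₂ - 2 = 45
Pooled variance s_p² = [(n₁-1)s₁² + (n₂-1)s₂²] / (n₁ + n₂ - 2) = [(17)(12.73²) + (28)(8.32²)] / 45 = 104.2917
SE = √(s_p²(1/n₁ + 1/n₂)) = √(104.2917 × (1/18 + 1/29)) = 3.0644
t = (x̄₁ - x̄₂) / SE = (53.10 - 47.38) / 3.0644 = 5.72 / 3.0644 = 1.867
p-value = 0.0685

Since p-value > α = 0.01, we fail to reject H₀.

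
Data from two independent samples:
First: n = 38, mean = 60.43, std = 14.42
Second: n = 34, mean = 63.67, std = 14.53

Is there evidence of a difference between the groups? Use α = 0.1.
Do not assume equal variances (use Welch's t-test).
Welch's two-sample t-test:
H₀: μ₁ = μ₂
H₁: μ₁ ≠ μ₂
s₁²/n₁ = 14.42²/38 = 5.4720,  s₂²/n₂ = 14.53²/34 = 6.2094
SE = √(s₁²/n₁ + s₂²/n₂) = √(5.4720 + 6.2094) = 3.4178
df (Welch-Satterthwaite) = (s₁²/n₁ + s₂²/n₂)² / [(s₁²/n₁)²/(n₁-1) + (s₂²/n₂)²/(n₂-1)] ≈ 69.00
t = (x̄₁ - x̄₂) / SE = (60.43 - 63.67) / 3.4178 = -3.24 / 3.4178 = -0.948
p-value = 0.3465

Since p-value > α = 0.1, we fail to reject H₀.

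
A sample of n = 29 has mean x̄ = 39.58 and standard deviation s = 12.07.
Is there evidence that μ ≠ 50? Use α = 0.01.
One-sample t-test:
H₀: μ = 50
H₁: μ ≠ 50
df = n - 1 = 28
t = (x̄ - μ₀) / (s/√n) = (39.58 - 50) / (12.07/√29) = -4.649
p-value = 0.0001

Since p-value < α = 0.01, we reject H₀.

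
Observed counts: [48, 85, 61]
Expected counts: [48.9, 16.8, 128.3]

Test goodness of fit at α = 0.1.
Chi-square goodness of fit test:
H₀: observed counts match expected distribution
H₁: observed counts differ from expected distribution
df = k - 1 = 2
χ² = Σ(O - E)²/E
   = (48 - 48.9)²/48.9 + (85 - 16.8)²/16.8 + (61 - 128.3)²/128.3
   = 0.017 + 276.860 + 35.302
   = 312.18
p-value < 0.0001

Since p-value < α = 0.1, we reject H₀.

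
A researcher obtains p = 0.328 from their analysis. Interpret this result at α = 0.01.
Since p = 0.328 > α = 0.01, fail to reject H₀.
There is insufficient evidence to reject the null hypothesis; the result is not statistically significant at the 0.01 level.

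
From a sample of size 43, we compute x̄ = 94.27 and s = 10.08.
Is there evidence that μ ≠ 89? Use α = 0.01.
One-sample t-test:
H₀: μ = 89
H₁: μ ≠ 89
df = n - 1 = 42
t = (x̄ - μ₀) / (s/√n) = (94.27 - 89) / (10.08/√43) = 3.428
p-value = 0.0014

Since p-value < α = 0.01, we reject H₀.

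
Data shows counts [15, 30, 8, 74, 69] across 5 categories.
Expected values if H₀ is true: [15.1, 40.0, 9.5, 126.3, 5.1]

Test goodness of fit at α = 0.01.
Chi-square goodness of fit test:
H₀: observed counts match expected distribution
H₁: observed counts differ from expected distribution
df = k - 1 = 4
χ² = Σ(O - E)²/E
   = (15 - 15.1)²/15.1 + (30 - 40.0)²/40.0 + (8 - 9.5)²/9.5 + (74 - 126.3)²/126.3 + (69 - 5.1)²/5.1
   = 0.001 + 2.500 + 0.237 + 21.657 + 800.629
   = 825.02
p-value < 0.0001

Since p-value < α = 0.01, we reject H₀.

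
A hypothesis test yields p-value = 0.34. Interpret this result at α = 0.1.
Since p = 0.34 > α = 0.1, fail to reject H₀.
There is insufficient evidence to reject the null hypothesis; the result is not statistically significant at the 0.1 level.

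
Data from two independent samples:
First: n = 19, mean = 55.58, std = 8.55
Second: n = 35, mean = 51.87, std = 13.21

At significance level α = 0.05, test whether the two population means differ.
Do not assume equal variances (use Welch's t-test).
Welch's two-sample t-test:
H₀: μ₁ = μ₂
H₁: μ₁ ≠ μ₂
s₁²/n₁ = 8.55²/19 = 3.8475,  s₂²/n₂ = 13.21²/35 = 4.9858
SE = √(s₁²/n₁ + s₂²/n₂) = √(3.8475 + 4.9858) = 2.9721
df (Welch-Satterthwaite) = (s₁²/n₁ + s₂²/n₂)² / [(s₁²/n₁)²/(n₁-1) + (s₂²/n₂)²/(n₂-1)] ≈ 50.23
t = (x̄₁ - x̄₂) / SE = (55.58 - 51.87) / 2.9721 = 3.71 / 2.9721 = 1.248
p-value = 0.2177

Since p-value > α = 0.05, we fail to reject H₀.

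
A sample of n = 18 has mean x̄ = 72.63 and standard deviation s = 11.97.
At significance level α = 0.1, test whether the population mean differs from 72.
One-sample t-test:
H₀: μ = 72
H₁: μ ≠ 72
df = n - 1 = 17
t = (x̄ - μ₀) / (s/√n) = (72.63 - 72) / (11.97/√18) = 0.223
p-value = 0.8260

Since p-value > α = 0.1, we fail to reject H₀.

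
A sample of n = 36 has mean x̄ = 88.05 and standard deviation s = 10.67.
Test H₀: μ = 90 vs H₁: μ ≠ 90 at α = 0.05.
One-sample t-test:
H₀: μ = 90
H₁: μ ≠ 90
df = n - 1 = 35
t = (x̄ - μ₀) / (s/√n) = (88.05 - 90) / (10.67/√36) = -1.097
p-value = 0.2803

Since p-value > α = 0.05, we fail to reject H₀.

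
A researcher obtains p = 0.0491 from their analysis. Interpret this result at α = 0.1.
Since p = 0.0491 < α = 0.1, reject H₀.
There is sufficient evidence to reject the null hypothesis; the result is statistically significant at the 0.1 level.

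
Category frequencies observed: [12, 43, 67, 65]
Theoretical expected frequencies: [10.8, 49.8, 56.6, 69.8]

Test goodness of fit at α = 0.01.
Chi-square goodness of fit test:
H₀: observed counts match expected distribution
H₁: observed counts differ from expected distribution
df = k - 1 = 3
χ² = Σ(O - E)²/E
   = (12 - 10.8)²/10.8 + (43 - 49.8)²/49.8 + (67 - 56.6)²/56.6 + (65 - 69.8)²/69.8
   = 0.133 + 0.929 + 1.911 + 0.330
   = 3.30
p-value = 0.3472

Since p-value > α = 0.01, we fail to reject H₀.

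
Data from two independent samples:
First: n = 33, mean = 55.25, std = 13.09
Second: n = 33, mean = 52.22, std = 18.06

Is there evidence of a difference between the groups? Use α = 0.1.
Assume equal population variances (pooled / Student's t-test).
Student's two-sample t-test (equal variances):
H₀: μ₁ = μ₂
H₁: μ₁ ≠ μ₂
df = n₁ + n₂ - 2 = 64
Pooled variance s_p² = [(n₁-1)s₁² + (n₂-1)s₂²] / (n₁ + n₂ - 2) = [(32)(13.09²) + (32)(18.06²)] / 64 = 248.7558
SE = √(s_p²(1/n₁ + 1/n₂)) = √(248.7558 × (1/33 + 1/33)) = 3.8828
t = (x̄₁ - x̄₂) / SE = (55.25 - 52.22) / 3.8828 = 3.03 / 3.8828 = 0.780
p-value = 0.4381

Since p-value > α = 0.1, we fail to reject H₀.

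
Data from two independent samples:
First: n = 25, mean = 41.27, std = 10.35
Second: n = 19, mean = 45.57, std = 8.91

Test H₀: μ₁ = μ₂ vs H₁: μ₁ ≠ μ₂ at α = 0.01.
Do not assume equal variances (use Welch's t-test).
Welch's two-sample t-test:
H₀: μ₁ = μ₂
H₁: μ₁ ≠ μ₂
s₁²/n₁ = 10.35²/25 = 4.2849,  s₂²/n₂ = 8.91²/19 = 4.1783
SE = √(s₁²/n₁ + s₂²/n₂) = √(4.2849 + 4.1783) = 2.9092
df (Welch-Satterthwaite) = (s₁²/n₁ + s₂²/n₂)² / [(s₁²/n₁)²/(n₁-1) + (s₂²/n₂)²/(n₂-1)] ≈ 41.28
t = (x̄₁ - x̄₂) / SE = (41.27 - 45.57) / 2.9092 = -4.30 / 2.9092 = -1.478
p-value = 0.1470

Since p-value > α = 0.01, we fail to reject H₀.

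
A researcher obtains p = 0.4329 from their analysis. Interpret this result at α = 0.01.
Since p = 0.4329 > α = 0.01, fail to reject H₀.
There is insufficient evidence to reject the null hypothesis; the result is not statistically significant at the 0.01 level.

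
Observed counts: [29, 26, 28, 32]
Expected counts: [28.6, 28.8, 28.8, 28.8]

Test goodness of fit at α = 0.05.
Chi-square goodness of fit test:
H₀: observed counts match expected distribution
H₁: observed counts differ from expected distribution
df = k - 1 = 3
χ² = Σ(O - E)²/E
   = (29 - 28.6)²/28.6 + (26 - 28.8)²/28.8 + (28 - 28.8)²/28.8 + (32 - 28.8)²/28.8
   = 0.006 + 0.272 + 0.022 + 0.356
   = 0.66
p-value = 0.8836

Since p-value > α = 0.05, we fail to reject H₀.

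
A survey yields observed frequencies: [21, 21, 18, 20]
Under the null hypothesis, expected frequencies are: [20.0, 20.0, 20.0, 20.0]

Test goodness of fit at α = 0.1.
Chi-square goodness of fit test:
H₀: observed counts match expected distribution
H₁: observed counts differ from expected distribution
df = k - 1 = 3
χ² = Σ(O - E)²/E
   = (21 - 20.0)²/20.0 + (21 - 20.0)²/20.0 + (18 - 20.0)²/20.0 + (20 - 20.0)²/20.0
   = 0.050 + 0.050 + 0.200 + 0.000
   = 0.30
p-value = 0.9600

Since p-value > α = 0.1, we fail to reject H₀.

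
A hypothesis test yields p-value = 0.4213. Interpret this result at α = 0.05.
Since p = 0.4213 > α = 0.05, fail to reject H₀.
There is insufficient evidence to reject the null hypothesis; the result is not statistically significant at the 0.05 level.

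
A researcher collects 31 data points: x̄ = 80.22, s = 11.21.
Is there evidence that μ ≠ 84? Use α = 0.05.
One-sample t-test:
H₀: μ = 84
H₁: μ ≠ 84
df = n - 1 = 30
t = (x̄ - μ₀) / (s/√n) = (80.22 - 84) / (11.21/√31) = -1.877
p-value = 0.0702

Since p-value > α = 0.05, we fail to reject H₀.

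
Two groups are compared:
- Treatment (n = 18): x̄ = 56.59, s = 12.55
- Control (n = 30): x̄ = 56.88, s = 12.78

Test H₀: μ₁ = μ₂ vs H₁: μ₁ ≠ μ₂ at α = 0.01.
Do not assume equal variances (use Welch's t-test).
Welch's two-sample t-test:
H₀: μ₁ = μ₂
H₁: μ₁ ≠ μ₂
s₁²/n₁ = 12.55²/18 = 8.7501,  s₂²/n₂ = 12.78²/30 = 5.4443
SE = √(s₁²/n₁ + s₂²/n₂) = √(8.7501 + 5.4443) = 3.7675
df (Welch-Satterthwaite) = (s₁²/n₁ + s₂²/n₂)² / [(s₁²/n₁)²/(n₁-1) + (s₂²/n₂)²/(n₂-1)] ≈ 36.46
t = (x̄₁ - x̄₂) / SE = (56.59 - 56.88) / 3.7675 = -0.29 / 3.7675 = -0.077
p-value = 0.9391

Since p-value > α = 0.01, we fail to reject H₀.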